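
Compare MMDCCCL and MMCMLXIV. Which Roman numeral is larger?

MMDCCCL = 2850
MMCMLXIV = 2964
2964 is larger

MMCMLXIV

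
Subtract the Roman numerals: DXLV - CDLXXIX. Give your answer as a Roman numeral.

DXLV = 545
CDLXXIX = 479
545 - 479 = 66

LXVI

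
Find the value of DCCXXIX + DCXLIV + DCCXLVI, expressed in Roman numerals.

DCCXXIX = 729, DCXLIV = 644, DCCXLVI = 746
729 + 644 = 1373
1373 + 746 = 2119

MMCXIX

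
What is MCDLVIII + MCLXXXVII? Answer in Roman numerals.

MCDLVIII = 1458
MCLXXXVII = 1187
1458 + 1187 = 2645

MMDCXLV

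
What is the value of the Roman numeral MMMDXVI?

MMMDXVI: M=1000, M=1000, M=1000, D=500, X=10, V=5, I=1
1000 + 1000 + 1000 + 500 + 10 + 5 + 1 = 3516

3516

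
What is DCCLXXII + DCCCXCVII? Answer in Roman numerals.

DCCLXXII = 772
DCCCXCVII = 897
772 + 897 = 1669

MDCLXIX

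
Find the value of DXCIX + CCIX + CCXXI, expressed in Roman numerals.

DXCIX = 599, CCIX = 209, CCXXI = 221
599 + 209 = 808
808 + 221 = 1029

MXXIX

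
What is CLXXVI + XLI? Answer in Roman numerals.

CLXXVI = 176
XLI = 41
176 + 41 = 217

CCXVII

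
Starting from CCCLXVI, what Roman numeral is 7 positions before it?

CCCLXVI = 366
366 - 7 = 359

CCCLIX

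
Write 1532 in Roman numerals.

Convert 1532 to Roman numerals:
  1532 contains 1×1000 (M)
  532 contains 1×500 (D)
  32 contains 3×10 (XXX)
  2 contains 2×1 (II)

MDXXXII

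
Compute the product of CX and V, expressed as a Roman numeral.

CX = 110
V = 5
110 × 5 = 550

DL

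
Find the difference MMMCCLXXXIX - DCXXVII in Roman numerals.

MMMCCLXXXIX = 3289
DCXXVII = 627
3289 - 627 = 2662

MMDCLXII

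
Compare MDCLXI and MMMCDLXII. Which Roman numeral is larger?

MDCLXI = 1661
MMMCDLXII = 3462
3462 is larger

MMMCDLXII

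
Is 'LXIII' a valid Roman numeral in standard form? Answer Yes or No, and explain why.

'LXIII': Check the rules: uses only the symbols I, V, X, L, C, D, M; no symbol is repeated more than three times in a row; V, L and D each appear at most once; no smaller symbol precedes a larger one (values never increase from left to right). Value: L (50) + X (10) + I (1) + I (1) + I (1) = 63. So it is a valid standard Roman numeral.

Yes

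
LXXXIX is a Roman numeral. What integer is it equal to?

LXXXIX: L=50, X=10, X=10, X=10, IX=9
50 + 10 + 10 + 10 + 9 = 89

89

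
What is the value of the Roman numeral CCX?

CCX: C=100, C=100, X=10
100 + 100 + 10 = 210

210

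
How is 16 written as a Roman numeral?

Convert 16 to Roman numerals:
  16 contains 1×10 (X)
  6 contains 1×5 (V)
  1 contains 1×1 (I)

XVI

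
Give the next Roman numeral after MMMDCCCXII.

MMMDCCCXII = 3812, so the next integer is 3812 + 1 = 3813

MMMDCCCXIII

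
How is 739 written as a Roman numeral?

Convert 739 to Roman numerals:
  739 contains 1×500 (D)
  239 contains 2×100 (CC)
  39 contains 3×10 (XXX)
  9 contains 1×9 (IX)

DCCXXXIX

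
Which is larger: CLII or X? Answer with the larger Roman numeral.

CLII = 152
X = 10
152 is larger

CLII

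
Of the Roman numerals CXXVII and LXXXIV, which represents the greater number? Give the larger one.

CXXVII = 127
LXXXIV = 84
127 is larger

CXXVII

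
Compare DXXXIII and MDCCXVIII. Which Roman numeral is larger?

DXXXIII = 533
MDCCXVIII = 1718
1718 is larger

MDCCXVIII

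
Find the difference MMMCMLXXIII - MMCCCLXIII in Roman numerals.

MMMCMLXXIII = 3973
MMCCCLXIII = 2363
3973 - 2363 = 1610

MDCX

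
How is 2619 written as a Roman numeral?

Convert 2619 to Roman numerals:
  2619 contains 2×1000 (MM)
  619 contains 1×500 (D)
  119 contains 1×100 (C)
  19 contains 1×10 (X)
  9 contains 1×9 (IX)

MMDCXIX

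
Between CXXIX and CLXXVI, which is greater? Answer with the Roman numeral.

CXXIX = 129
CLXXVI = 176
176 is larger

CLXXVI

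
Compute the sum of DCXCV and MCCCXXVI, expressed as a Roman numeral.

DCXCV = 695
MCCCXXVI = 1326
695 + 1326 = 2021

MMXXI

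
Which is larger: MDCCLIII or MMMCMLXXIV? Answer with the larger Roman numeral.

MDCCLIII = 1753
MMMCMLXXIV = 3974
3974 is larger

MMMCMLXXIV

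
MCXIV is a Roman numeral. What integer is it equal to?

MCXIV: M=1000, C=100, X=10, IV=4
1000 + 100 + 10 + 4 = 1114

1114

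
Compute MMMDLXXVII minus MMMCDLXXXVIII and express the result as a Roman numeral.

MMMDLXXVII = 3577
MMMCDLXXXVIII = 3488
3577 - 3488 = 89

LXXXIX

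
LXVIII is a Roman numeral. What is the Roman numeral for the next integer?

LXVIII = 68; next is 69

LXIX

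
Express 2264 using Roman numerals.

Convert 2264 to Roman numerals:
  2264 contains 2×1000 (MM)
  264 contains 2×100 (CC)
  64 contains 1×50 (L)
  14 contains 1×10 (X)
  4 contains 1×4 (IV)

MMCCLXIV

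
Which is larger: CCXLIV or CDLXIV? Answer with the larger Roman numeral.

CCXLIV = 244
CDLXIV = 464
464 is larger

CDLXIV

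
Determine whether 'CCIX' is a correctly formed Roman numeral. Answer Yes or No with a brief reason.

'CCIX': Check the rules: uses only the symbols I, V, X, L, C, D, M; no symbol is repeated more than three times in a row; V, L and D each appear at most once; the only place a smaller symbol precedes a larger one is the allowed subtractive pair IX, the symbol right after such a pair (if any) is smaller than the pair's first symbol, and otherwise the values never increase from left to right. Value: C (100) + C (100) + IX (9) = 209. So it is a valid standard Roman numeral.

Yes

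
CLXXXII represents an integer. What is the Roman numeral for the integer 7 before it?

CLXXXII = 182
182 - 7 = 175

CLXXV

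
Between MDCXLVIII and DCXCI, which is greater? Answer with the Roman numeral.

MDCXLVIII = 1648
DCXCI = 691
1648 is larger

MDCXLVIII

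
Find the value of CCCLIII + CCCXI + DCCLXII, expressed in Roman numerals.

CCCLIII = 353, CCCXI = 311, DCCLXII = 762
353 + 311 = 664
664 + 762 = 1426

MCDXXVI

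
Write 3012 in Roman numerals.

Convert 3012 to Roman numerals:
  3012 contains 3×1000 (MMM)
  12 contains 1×10 (X)
  2 contains 2×1 (II)

MMMXII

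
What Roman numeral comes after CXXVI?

CXXVI = 126, so the next integer is 126 + 1 = 127

CXXVII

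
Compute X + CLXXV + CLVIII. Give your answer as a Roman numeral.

X = 10, CLXXV = 175, CLVIII = 158
10 + 175 = 185
185 + 158 = 343

CCCXLIII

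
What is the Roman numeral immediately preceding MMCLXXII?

MMCLXXII = 2172; previous is 2171

MMCLXXI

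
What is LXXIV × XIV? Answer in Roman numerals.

LXXIV = 74
XIV = 14
74 × 14 = 1036

MXXXVI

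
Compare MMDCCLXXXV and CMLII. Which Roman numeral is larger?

MMDCCLXXXV = 2785
CMLII = 952
2785 is larger

MMDCCLXXXV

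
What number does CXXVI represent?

CXXVI: C=100, X=10, X=10, V=5, I=1
100 + 10 + 10 + 5 + 1 = 126

126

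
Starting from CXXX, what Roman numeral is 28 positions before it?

CXXX = 130
130 - 28 = 102

CII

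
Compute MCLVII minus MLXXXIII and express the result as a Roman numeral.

MCLVII = 1157
MLXXXIII = 1083
1157 - 1083 = 74

LXXIV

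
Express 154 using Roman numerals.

Convert 154 to Roman numerals:
  154 contains 1×100 (C)
  54 contains 1×50 (L)
  4 contains 1×4 (IV)

CLIV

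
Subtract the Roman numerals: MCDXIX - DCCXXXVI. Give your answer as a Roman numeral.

MCDXIX = 1419
DCCXXXVI = 736
1419 - 736 = 683

DCLXXXIII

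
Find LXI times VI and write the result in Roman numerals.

LXI = 61
VI = 6
61 × 6 = 366

CCCLXVI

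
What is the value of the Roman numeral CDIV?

CDIV: CD=400, IV=4
400 + 4 = 404

404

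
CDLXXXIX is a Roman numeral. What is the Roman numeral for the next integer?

CDLXXXIX = 489; next is 490

CDXC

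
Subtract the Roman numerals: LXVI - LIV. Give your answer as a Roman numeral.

LXVI = 66
LIV = 54
66 - 54 = 12

XII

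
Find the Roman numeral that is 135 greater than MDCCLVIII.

MDCCLVIII = 1758
1758 + 135 = 1893

MDCCCXCIII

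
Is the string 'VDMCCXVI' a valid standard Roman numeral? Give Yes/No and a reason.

'VDMCCXVI': V should not appear more than once

No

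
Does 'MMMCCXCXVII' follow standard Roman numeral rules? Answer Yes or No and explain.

'MMMCCXCXVII': X cannot come right after the subtractive pair XC: once X is subtracted in XC, the next symbol must be smaller than X

No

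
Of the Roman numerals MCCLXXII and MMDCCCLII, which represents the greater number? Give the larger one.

MCCLXXII = 1272
MMDCCCLII = 2852
2852 is larger

MMDCCCLII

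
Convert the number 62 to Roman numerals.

Convert 62 to Roman numerals:
  62 contains 1×50 (L)
  12 contains 1×10 (X)
  2 contains 2×1 (II)

LXII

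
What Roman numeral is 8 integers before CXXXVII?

CXXXVII = 137
137 - 8 = 129

CXXIX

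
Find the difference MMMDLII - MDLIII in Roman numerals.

MMMDLII = 3552
MDLIII = 1553
3552 - 1553 = 1999

MCMXCIX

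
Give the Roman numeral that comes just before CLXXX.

CLXXX = 180, so the previous integer is 180 - 1 = 179

CLXXIX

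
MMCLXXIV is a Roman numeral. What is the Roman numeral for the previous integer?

MMCLXXIV = 2174, so the previous integer is 2174 - 1 = 2173

MMCLXXIII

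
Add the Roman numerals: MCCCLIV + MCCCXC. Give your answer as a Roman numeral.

MCCCLIV = 1354
MCCCXC = 1390
1354 + 1390 = 2744

MMDCCXLIV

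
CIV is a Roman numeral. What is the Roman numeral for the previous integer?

CIV = 104; previous is 103

CIII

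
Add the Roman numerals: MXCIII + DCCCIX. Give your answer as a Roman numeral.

MXCIII = 1093
DCCCIX = 809
1093 + 809 = 1902

MCMII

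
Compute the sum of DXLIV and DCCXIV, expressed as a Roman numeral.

DXLIV = 544
DCCXIV = 714
544 + 714 = 1258

MCCLVIII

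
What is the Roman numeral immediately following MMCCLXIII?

MMCCLXIII = 2263, so the next integer is 2263 + 1 = 2264

MMCCLXIV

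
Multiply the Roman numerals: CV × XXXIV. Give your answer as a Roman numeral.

CV = 105
XXXIV = 34
105 × 34 = 3570

MMMDLXX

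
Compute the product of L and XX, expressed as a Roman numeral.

L = 50
XX = 20
50 × 20 = 1000

M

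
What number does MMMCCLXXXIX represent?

MMMCCLXXXIX: M=1000, M=1000, M=1000, C=100, C=100, L=50, X=10, X=10, X=10, IX=9
1000 + 1000 + 1000 + 100 + 100 + 50 + 10 + 10 + 10 + 9 = 3289

3289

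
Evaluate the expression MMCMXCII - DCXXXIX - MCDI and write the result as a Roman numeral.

MMCMXCII = 2992, DCXXXIX = 639, MCDI = 1401
2992 - 639 = 2353
2353 - 1401 = 952

CMLII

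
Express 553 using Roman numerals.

Convert 553 to Roman numerals:
  553 contains 1×500 (D)
  53 contains 1×50 (L)
  3 contains 3×1 (III)

DLIII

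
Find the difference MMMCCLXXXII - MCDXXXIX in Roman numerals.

MMMCCLXXXII = 3282
MCDXXXIX = 1439
3282 - 1439 = 1843

MDCCCXLIII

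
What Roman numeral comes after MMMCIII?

MMMCIII = 3103; next is 3104

MMMCIV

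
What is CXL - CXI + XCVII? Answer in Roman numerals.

CXL = 140, CXI = 111, XCVII = 97
140 - 111 = 29
29 + 97 = 126

CXXVI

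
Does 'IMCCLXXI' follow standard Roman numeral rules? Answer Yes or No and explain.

'IMCCLXXI': Invalid subtractive combination: IM

No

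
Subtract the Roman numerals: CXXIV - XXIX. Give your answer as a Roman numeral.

CXXIV = 124
XXIX = 29
124 - 29 = 95

XCV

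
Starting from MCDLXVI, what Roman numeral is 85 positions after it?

MCDLXVI = 1466
1466 + 85 = 1551

MDLI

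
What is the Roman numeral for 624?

Convert 624 to Roman numerals:
  624 contains 1×500 (D)
  124 contains 1×100 (C)
  24 contains 2×10 (XX)
  4 contains 1×4 (IV)

DCXXIV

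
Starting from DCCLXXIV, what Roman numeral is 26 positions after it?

DCCLXXIV = 774
774 + 26 = 800

DCCC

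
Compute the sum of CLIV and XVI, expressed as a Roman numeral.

CLIV = 154
XVI = 16
154 + 16 = 170

CLXX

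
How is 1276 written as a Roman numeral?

Convert 1276 to Roman numerals:
  1276 contains 1×1000 (M)
  276 contains 2×100 (CC)
  76 contains 1×50 (L)
  26 contains 2×10 (XX)
  6 contains 1×5 (V)
  1 contains 1×1 (I)

MCCLXXVI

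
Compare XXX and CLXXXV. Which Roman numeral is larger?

XXX = 30
CLXXXV = 185
185 is larger

CLXXXV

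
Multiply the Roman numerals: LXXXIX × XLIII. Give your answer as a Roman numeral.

LXXXIX = 89
XLIII = 43
89 × 43 = 3827

MMMDCCCXXVII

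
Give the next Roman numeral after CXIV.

CXIV = 114; next is 115

CXV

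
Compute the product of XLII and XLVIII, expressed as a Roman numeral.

XLII = 42
XLVIII = 48
42 × 48 = 2016

MMXVI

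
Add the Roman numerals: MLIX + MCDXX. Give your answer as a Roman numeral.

MLIX = 1059
MCDXX = 1420
1059 + 1420 = 2479

MMCDLXXIX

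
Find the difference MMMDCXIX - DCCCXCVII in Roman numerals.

MMMDCXIX = 3619
DCCCXCVII = 897
3619 - 897 = 2722

MMDCCXXII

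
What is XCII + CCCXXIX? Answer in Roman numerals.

XCII = 92
CCCXXIX = 329
92 + 329 = 421

CDXXI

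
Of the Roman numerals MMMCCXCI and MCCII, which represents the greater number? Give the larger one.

MMMCCXCI = 3291
MCCII = 1202
3291 is larger

MMMCCXCI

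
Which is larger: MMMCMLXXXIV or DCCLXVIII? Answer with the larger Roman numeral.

MMMCMLXXXIV = 3984
DCCLXVIII = 768
3984 is larger

MMMCMLXXXIV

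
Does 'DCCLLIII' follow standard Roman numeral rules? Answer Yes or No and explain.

'DCCLLIII': L should not appear more than once

No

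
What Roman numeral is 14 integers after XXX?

XXX = 30
30 + 14 = 44

XLIV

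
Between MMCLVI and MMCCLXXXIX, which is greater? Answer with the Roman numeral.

MMCLVI = 2156
MMCCLXXXIX = 2289
2289 is larger

MMCCLXXXIX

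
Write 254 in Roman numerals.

Convert 254 to Roman numerals:
  254 contains 2×100 (CC)
  54 contains 1×50 (L)
  4 contains 1×4 (IV)

CCLIV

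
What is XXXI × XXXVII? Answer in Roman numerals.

XXXI = 31
XXXVII = 37
31 × 37 = 1147

MCXLVII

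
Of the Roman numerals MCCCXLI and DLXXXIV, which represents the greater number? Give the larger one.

MCCCXLI = 1341
DLXXXIV = 584
1341 is larger

MCCCXLI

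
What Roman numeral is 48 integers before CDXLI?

CDXLI = 441
441 - 48 = 393

CCCXCIII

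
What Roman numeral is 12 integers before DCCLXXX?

DCCLXXX = 780
780 - 12 = 768

DCCLXVIII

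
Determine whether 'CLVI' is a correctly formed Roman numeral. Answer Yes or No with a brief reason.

'CLVI': Check the rules: uses only the symbols I, V, X, L, C, D, M; no symbol is repeated more than three times in a row; V, L and D each appear at most once; no smaller symbol precedes a larger one (values never increase from left to right). Value: C (100) + L (50) + V (5) + I (1) = 156. So it is a valid standard Roman numeral.

Yes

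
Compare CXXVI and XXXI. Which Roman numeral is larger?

CXXVI = 126
XXXI = 31
126 is larger

CXXVI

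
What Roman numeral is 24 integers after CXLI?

CXLI = 141
141 + 24 = 165

CLXV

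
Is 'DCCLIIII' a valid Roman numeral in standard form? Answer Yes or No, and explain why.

'DCCLIIII': More than 3 consecutive I's

No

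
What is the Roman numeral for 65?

Convert 65 to Roman numerals:
  65 contains 1×50 (L)
  15 contains 1×10 (X)
  5 contains 1×5 (V)

LXV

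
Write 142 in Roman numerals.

Convert 142 to Roman numerals:
  142 contains 1×100 (C)
  42 contains 1×40 (XL)
  2 contains 2×1 (II)

CXLII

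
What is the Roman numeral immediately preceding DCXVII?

DCXVII = 617, so the previous integer is 617 - 1 = 616

DCXVI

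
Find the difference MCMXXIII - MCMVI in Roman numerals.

MCMXXIII = 1923
MCMVI = 1906
1923 - 1906 = 17

XVII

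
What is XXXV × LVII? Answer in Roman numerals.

XXXV = 35
LVII = 57
35 × 57 = 1995

MCMXCV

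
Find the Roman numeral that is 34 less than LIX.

LIX = 59
59 - 34 = 25

XXV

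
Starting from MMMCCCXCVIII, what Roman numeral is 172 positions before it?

MMMCCCXCVIII = 3398
3398 - 172 = 3226

MMMCCXXVI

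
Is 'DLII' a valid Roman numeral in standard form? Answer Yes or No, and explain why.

'DLII': Check the rules: uses only the symbols I, V, X, L, C, D, M; no symbol is repeated more than three times in a row; V, L and D each appear at most once; no smaller symbol precedes a larger one (values never increase from left to right). Value: D (500) + L (50) + I (1) + I (1) = 552. So it is a valid standard Roman numeral.

Yes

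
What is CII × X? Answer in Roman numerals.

CII = 102
X = 10
102 × 10 = 1020

MXX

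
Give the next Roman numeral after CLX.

CLX = 160, so the next integer is 160 + 1 = 161

CLXI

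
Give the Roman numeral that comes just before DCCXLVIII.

DCCXLVIII = 748, so the previous integer is 748 - 1 = 747

DCCXLVII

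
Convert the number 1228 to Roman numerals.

Convert 1228 to Roman numerals:
  1228 contains 1×1000 (M)
  228 contains 2×100 (CC)
  28 contains 2×10 (XX)
  8 contains 1×5 (V)
  3 contains 3×1 (III)

MCCXXVIII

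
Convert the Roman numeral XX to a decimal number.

XX: X=10, X=10
10 + 10 = 20

20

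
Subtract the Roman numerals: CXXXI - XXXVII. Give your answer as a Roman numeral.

CXXXI = 131
XXXVII = 37
131 - 37 = 94

XCIV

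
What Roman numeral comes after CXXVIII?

CXXVIII = 128, so the next integer is 128 + 1 = 129

CXXIX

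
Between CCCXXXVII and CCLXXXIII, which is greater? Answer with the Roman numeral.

CCCXXXVII = 337
CCLXXXIII = 283
337 is larger

CCCXXXVII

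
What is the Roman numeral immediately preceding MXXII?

MXXII = 1022; previous is 1021

MXXI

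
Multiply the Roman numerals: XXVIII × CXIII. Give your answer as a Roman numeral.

XXVIII = 28
CXIII = 113
28 × 113 = 3164

MMMCLXIV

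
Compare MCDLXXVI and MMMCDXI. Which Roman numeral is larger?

MCDLXXVI = 1476
MMMCDXI = 3411
3411 is larger

MMMCDXI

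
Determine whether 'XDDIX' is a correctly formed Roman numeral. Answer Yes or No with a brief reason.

'XDDIX': D should not appear more than once

No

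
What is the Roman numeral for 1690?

Convert 1690 to Roman numerals:
  1690 contains 1×1000 (M)
  690 contains 1×500 (D)
  190 contains 1×100 (C)
  90 contains 1×90 (XC)

MDCXC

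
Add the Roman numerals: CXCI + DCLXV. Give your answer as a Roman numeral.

CXCI = 191
DCLXV = 665
191 + 665 = 856

DCCCLVI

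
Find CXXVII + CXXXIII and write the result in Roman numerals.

CXXVII = 127
CXXXIII = 133
127 + 133 = 260

CCLX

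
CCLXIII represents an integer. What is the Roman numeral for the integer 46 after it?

CCLXIII = 263
263 + 46 = 309

CCCIX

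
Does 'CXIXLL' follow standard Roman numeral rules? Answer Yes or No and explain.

'CXIXLL': L should not appear more than once

No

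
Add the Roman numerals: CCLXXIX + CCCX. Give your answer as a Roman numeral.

CCLXXIX = 279
CCCX = 310
279 + 310 = 589

DLXXXIX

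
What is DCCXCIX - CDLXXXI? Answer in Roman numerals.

DCCXCIX = 799
CDLXXXI = 481
799 - 481 = 318

CCCXVIII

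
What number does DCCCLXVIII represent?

DCCCLXVIII: D=500, C=100, C=100, C=100, L=50, X=10, V=5, I=1, I=1, I=1
500 + 100 + 100 + 100 + 50 + 10 + 5 + 1 + 1 + 1 = 868

868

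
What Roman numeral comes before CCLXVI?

CCLXVI = 266, so the previous integer is 266 - 1 = 265

CCLXV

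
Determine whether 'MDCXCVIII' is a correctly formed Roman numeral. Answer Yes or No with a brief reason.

'MDCXCVIII': Check the rules: uses only the symbols I, V, X, L, C, D, M; no symbol is repeated more than three times in a row; V, L and D each appear at most once; the only place a smaller symbol precedes a larger one is the allowed subtractive pair XC, the symbol right after such a pair (if any) is smaller than the pair's first symbol, and otherwise the values never increase from left to right. Value: M (1000) + D (500) + C (100) + XC (90) + V (5) + I (1) + I (1) + I (1) = 1698. So it is a valid standard Roman numeral.

Yes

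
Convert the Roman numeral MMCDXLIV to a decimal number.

MMCDXLIV: M=1000, M=1000, CD=400, XL=40, IV=4
1000 + 1000 + 400 + 40 + 4 = 2444

2444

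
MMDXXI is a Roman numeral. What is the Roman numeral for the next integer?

MMDXXI = 2521; next is 2522

MMDXXII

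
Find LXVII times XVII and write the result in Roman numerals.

LXVII = 67
XVII = 17
67 × 17 = 1139

MCXXXIX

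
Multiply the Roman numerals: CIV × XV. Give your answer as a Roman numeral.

CIV = 104
XV = 15
104 × 15 = 1560

MDLX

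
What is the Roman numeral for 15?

Convert 15 to Roman numerals:
  15 contains 1×10 (X)
  5 contains 1×5 (V)

XV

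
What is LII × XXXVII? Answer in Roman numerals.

LII = 52
XXXVII = 37
52 × 37 = 1924

MCMXXIV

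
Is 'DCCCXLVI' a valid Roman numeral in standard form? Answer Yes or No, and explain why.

'DCCCXLVI': Check the rules: uses only the symbols I, V, X, L, C, D, M; no symbol is repeated more than three times in a row; V, L and D each appear at most once; the only place a smaller symbol precedes a larger one is the allowed subtractive pair XL, the symbol right after such a pair (if any) is smaller than the pair's first symbol, and otherwise the values never increase from left to right. Value: D (500) + C (100) + C (100) + C (100) + XL (40) + V (5) + I (1) = 846. So it is a valid standard Roman numeral.

Yes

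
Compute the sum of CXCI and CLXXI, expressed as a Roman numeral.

CXCI = 191
CLXXI = 171
191 + 171 = 362

CCCLXII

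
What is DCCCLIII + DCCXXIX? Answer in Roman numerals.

DCCCLIII = 853
DCCXXIX = 729
853 + 729 = 1582

MDLXXXII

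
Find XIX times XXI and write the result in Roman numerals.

XIX = 19
XXI = 21
19 × 21 = 399

CCCXCIX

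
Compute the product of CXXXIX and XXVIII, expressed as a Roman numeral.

CXXXIX = 139
XXVIII = 28
139 × 28 = 3892

MMMDCCCXCII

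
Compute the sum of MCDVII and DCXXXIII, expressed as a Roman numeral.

MCDVII = 1407
DCXXXIII = 633
1407 + 633 = 2040

MMXL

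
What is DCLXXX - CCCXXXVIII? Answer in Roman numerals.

DCLXXX = 680
CCCXXXVIII = 338
680 - 338 = 342

CCCXLII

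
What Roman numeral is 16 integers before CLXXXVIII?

CLXXXVIII = 188
188 - 16 = 172

CLXXII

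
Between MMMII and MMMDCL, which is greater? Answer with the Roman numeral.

MMMII = 3002
MMMDCL = 3650
3650 is larger

MMMDCL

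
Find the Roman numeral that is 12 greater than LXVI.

LXVI = 66
66 + 12 = 78

LXXVIII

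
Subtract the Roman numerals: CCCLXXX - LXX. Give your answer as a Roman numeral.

CCCLXXX = 380
LXX = 70
380 - 70 = 310

CCCX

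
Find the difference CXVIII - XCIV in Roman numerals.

CXVIII = 118
XCIV = 94
118 - 94 = 24

XXIV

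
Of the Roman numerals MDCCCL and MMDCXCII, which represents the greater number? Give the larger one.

MDCCCL = 1850
MMDCXCII = 2692
2692 is larger

MMDCXCII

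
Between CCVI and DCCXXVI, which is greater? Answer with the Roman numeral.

CCVI = 206
DCCXXVI = 726
726 is larger

DCCXXVI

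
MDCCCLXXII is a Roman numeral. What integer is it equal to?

MDCCCLXXII: M=1000, D=500, C=100, C=100, C=100, L=50, X=10, X=10, I=1, I=1
1000 + 500 + 100 + 100 + 100 + 50 + 10 + 10 + 1 + 1 = 1872

1872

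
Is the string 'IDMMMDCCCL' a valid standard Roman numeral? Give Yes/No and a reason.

'IDMMMDCCCL': D should not appear more than once

No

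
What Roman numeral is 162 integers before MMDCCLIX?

MMDCCLIX = 2759
2759 - 162 = 2597

MMDXCVII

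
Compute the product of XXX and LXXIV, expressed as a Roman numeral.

XXX = 30
LXXIV = 74
30 × 74 = 2220

MMCCXX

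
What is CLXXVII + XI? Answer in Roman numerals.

CLXXVII = 177
XI = 11
177 + 11 = 188

CLXXXVIII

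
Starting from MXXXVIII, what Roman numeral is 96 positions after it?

MXXXVIII = 1038
1038 + 96 = 1134

MCXXXIV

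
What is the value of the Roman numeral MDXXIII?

MDXXIII: M=1000, D=500, X=10, X=10, I=1, I=1, I=1
1000 + 500 + 10 + 10 + 1 + 1 + 1 = 1523

1523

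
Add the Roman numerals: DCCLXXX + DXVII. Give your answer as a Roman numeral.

DCCLXXX = 780
DXVII = 517
780 + 517 = 1297

MCCXCVII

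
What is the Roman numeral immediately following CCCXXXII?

CCCXXXII = 332, so the next integer is 332 + 1 = 333

CCCXXXIII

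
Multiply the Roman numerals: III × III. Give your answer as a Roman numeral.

III = 3
III = 3
3 × 3 = 9

IX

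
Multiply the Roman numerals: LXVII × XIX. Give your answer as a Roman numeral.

LXVII = 67
XIX = 19
67 × 19 = 1273

MCCLXXIII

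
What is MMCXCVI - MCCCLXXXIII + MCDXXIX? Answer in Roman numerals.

MMCXCVI = 2196, MCCCLXXXIII = 1383, MCDXXIX = 1429
2196 - 1383 = 813
813 + 1429 = 2242

MMCCXLII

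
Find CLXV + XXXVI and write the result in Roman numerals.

CLXV = 165
XXXVI = 36
165 + 36 = 201

CCI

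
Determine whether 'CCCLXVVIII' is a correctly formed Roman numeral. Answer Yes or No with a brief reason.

'CCCLXVVIII': V should not appear more than once

No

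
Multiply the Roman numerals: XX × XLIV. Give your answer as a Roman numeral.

XX = 20
XLIV = 44
20 × 44 = 880

DCCCLXXX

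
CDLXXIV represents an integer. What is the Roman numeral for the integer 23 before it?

CDLXXIV = 474
474 - 23 = 451

CDLI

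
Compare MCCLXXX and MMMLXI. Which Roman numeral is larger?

MCCLXXX = 1280
MMMLXI = 3061
3061 is larger

MMMLXI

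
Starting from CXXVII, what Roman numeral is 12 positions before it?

CXXVII = 127
127 - 12 = 115

CXV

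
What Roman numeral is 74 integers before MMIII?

MMIII = 2003
2003 - 74 = 1929

MCMXXIX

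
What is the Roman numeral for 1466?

Convert 1466 to Roman numerals:
  1466 contains 1×1000 (M)
  466 contains 1×400 (CD)
  66 contains 1×50 (L)
  16 contains 1×10 (X)
  6 contains 1×5 (V)
  1 contains 1×1 (I)

MCDLXVI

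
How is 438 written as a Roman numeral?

Convert 438 to Roman numerals:
  438 contains 1×400 (CD)
  38 contains 3×10 (XXX)
  8 contains 1×5 (V)
  3 contains 3×1 (III)

CDXXXVIII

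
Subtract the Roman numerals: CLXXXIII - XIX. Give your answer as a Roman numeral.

CLXXXIII = 183
XIX = 19
183 - 19 = 164

CLXIV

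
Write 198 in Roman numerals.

Convert 198 to Roman numerals:
  198 contains 1×100 (C)
  98 contains 1×90 (XC)
  8 contains 1×5 (V)
  3 contains 3×1 (III)

CXCVIII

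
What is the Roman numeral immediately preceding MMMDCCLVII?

MMMDCCLVII = 3757, so the previous integer is 3757 - 1 = 3756

MMMDCCLVI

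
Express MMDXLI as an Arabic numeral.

MMDXLI: M=1000, M=1000, D=500, XL=40, I=1
1000 + 1000 + 500 + 40 + 1 = 2541

2541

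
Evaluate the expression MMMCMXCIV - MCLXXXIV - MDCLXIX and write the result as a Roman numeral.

MMMCMXCIV = 3994, MCLXXXIV = 1184, MDCLXIX = 1669
3994 - 1184 = 2810
2810 - 1669 = 1141

MCXLI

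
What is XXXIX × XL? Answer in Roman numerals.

XXXIX = 39
XL = 40
39 × 40 = 1560

MDLX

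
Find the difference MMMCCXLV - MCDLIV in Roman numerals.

MMMCCXLV = 3245
MCDLIV = 1454
3245 - 1454 = 1791

MDCCXCI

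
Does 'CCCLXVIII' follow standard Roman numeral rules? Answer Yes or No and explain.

'CCCLXVIII': Check the rules: uses only the symbols I, V, X, L, C, D, M; no symbol is repeated more than three times in a row; V, L and D each appear at most once; no smaller symbol precedes a larger one (values never increase from left to right). Value: C (100) + C (100) + C (100) + L (50) + X (10) + V (5) + I (1) + I (1) + I (1) = 368. So it is a valid standard Roman numeral.

Yes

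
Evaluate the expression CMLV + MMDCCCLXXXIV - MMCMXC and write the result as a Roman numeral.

CMLV = 955, MMDCCCLXXXIV = 2884, MMCMXC = 2990
955 + 2884 = 3839
3839 - 2990 = 849

DCCCXLIX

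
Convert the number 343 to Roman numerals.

Convert 343 to Roman numerals:
  343 contains 3×100 (CCC)
  43 contains 1×40 (XL)
  3 contains 3×1 (III)

CCCXLIII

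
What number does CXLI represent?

CXLI: C=100, XL=40, I=1
100 + 40 + 1 = 141

141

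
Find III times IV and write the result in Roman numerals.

III = 3
IV = 4
3 × 4 = 12

XII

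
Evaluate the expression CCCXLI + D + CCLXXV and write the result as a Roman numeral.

CCCXLI = 341, D = 500, CCLXXV = 275
341 + 500 = 841
841 + 275 = 1116

MCXVI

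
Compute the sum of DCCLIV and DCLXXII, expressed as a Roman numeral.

DCCLIV = 754
DCLXXII = 672
754 + 672 = 1426

MCDXXVI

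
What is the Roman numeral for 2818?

Convert 2818 to Roman numerals:
  2818 contains 2×1000 (MM)
  818 contains 1×500 (D)
  318 contains 3×100 (CCC)
  18 contains 1×10 (X)
  8 contains 1×5 (V)
  3 contains 3×1 (III)

MMDCCCXVIII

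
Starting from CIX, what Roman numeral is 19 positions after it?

CIX = 109
109 + 19 = 128

CXXVIII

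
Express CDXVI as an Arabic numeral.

CDXVI: CD=400, X=10, V=5, I=1
400 + 10 + 5 + 1 = 416

416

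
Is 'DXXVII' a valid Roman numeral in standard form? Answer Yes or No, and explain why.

'DXXVII': Check the rules: uses only the symbols I, V, X, L, C, D, M; no symbol is repeated more than three times in a row; V, L and D each appear at most once; no smaller symbol precedes a larger one (values never increase from left to right). Value: D (500) + X (10) + X (10) + V (5) + I (1) + I (1) = 527. So it is a valid standard Roman numeral.

Yes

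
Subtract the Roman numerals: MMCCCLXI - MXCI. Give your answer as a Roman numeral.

MMCCCLXI = 2361
MXCI = 1091
2361 - 1091 = 1270

MCCLXX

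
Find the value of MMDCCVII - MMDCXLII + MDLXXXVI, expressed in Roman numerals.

MMDCCVII = 2707, MMDCXLII = 2642, MDLXXXVI = 1586
2707 - 2642 = 65
65 + 1586 = 1651

MDCLI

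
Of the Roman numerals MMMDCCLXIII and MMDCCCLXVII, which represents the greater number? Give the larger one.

MMMDCCLXIII = 3763
MMDCCCLXVII = 2867
3763 is larger

MMMDCCLXIII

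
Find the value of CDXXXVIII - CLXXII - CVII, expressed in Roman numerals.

CDXXXVIII = 438, CLXXII = 172, CVII = 107
438 - 172 = 266
266 - 107 = 159

CLIX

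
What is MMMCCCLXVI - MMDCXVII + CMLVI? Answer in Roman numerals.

MMMCCCLXVI = 3366, MMDCXVII = 2617, CMLVI = 956
3366 - 2617 = 749
749 + 956 = 1705

MDCCV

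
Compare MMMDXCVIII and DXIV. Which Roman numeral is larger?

MMMDXCVIII = 3598
DXIV = 514
3598 is larger

MMMDXCVIII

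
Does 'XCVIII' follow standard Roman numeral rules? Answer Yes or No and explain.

'XCVIII': Check the rules: uses only the symbols I, V, X, L, C, D, M; no symbol is repeated more than three times in a row; V, L and D each appear at most once; the only place a smaller symbol precedes a larger one is the allowed subtractive pair XC, the symbol right after such a pair (if any) is smaller than the pair's first symbol, and otherwise the values never increase from left to right. Value: XC (90) + V (5) + I (1) + I (1) + I (1) = 98. So it is a valid standard Roman numeral.

Yes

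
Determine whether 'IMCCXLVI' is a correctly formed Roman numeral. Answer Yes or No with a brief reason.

'IMCCXLVI': Invalid subtractive combination: IM

No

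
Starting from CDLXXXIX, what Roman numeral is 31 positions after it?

CDLXXXIX = 489
489 + 31 = 520

DXX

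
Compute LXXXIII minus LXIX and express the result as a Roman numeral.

LXXXIII = 83
LXIX = 69
83 - 69 = 14

XIV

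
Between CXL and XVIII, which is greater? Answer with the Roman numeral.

CXL = 140
XVIII = 18
140 is larger

CXL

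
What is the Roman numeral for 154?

Convert 154 to Roman numerals:
  154 contains 1×100 (C)
  54 contains 1×50 (L)
  4 contains 1×4 (IV)

CLIV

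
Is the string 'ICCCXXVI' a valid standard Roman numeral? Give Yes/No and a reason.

'ICCCXXVI': Invalid subtractive combination: IC

No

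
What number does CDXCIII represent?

CDXCIII: CD=400, XC=90, I=1, I=1, I=1
400 + 90 + 1 + 1 + 1 = 493

493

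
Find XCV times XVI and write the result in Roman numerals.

XCV = 95
XVI = 16
95 × 16 = 1520

MDXX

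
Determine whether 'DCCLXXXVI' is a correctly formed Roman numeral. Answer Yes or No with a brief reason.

'DCCLXXXVI': Check the rules: uses only the symbols I, V, X, L, C, D, M; no symbol is repeated more than three times in a row; V, L and D each appear at most once; no smaller symbol precedes a larger one (values never increase from left to right). Value: D (500) + C (100) + C (100) + L (50) + X (10) + X (10) + X (10) + V (5) + I (1) = 786. So it is a valid standard Roman numeral.

Yes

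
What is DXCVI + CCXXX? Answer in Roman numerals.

DXCVI = 596
CCXXX = 230
596 + 230 = 826

DCCCXXVI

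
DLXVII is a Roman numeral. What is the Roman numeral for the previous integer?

DLXVII = 567; previous is 566

DLXVI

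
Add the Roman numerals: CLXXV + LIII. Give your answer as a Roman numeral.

CLXXV = 175
LIII = 53
175 + 53 = 228

CCXXVIII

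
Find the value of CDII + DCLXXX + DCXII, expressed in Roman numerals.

CDII = 402, DCLXXX = 680, DCXII = 612
402 + 680 = 1082
1082 + 612 = 1694

MDCXCIV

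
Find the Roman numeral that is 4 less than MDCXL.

MDCXL = 1640
1640 - 4 = 1636

MDCXXXVI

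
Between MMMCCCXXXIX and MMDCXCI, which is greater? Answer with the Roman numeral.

MMMCCCXXXIX = 3339
MMDCXCI = 2691
3339 is larger

MMMCCCXXXIX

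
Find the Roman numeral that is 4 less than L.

L = 50
50 - 4 = 46

XLVI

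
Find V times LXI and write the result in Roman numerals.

V = 5
LXI = 61
5 × 61 = 305

CCCV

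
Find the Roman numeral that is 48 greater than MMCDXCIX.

MMCDXCIX = 2499
2499 + 48 = 2547

MMDXLVII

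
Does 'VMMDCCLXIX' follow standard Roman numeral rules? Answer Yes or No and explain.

'VMMDCCLXIX': Invalid subtractive combination: VM

No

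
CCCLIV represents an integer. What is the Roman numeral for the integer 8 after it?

CCCLIV = 354
354 + 8 = 362

CCCLXII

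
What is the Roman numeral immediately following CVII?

CVII = 107, so the next integer is 107 + 1 = 108

CVIII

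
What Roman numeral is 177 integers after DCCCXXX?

DCCCXXX = 830
830 + 177 = 1007

MVII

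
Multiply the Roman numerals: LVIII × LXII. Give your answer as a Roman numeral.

LVIII = 58
LXII = 62
58 × 62 = 3596

MMMDXCVI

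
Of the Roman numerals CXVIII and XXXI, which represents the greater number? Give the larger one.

CXVIII = 118
XXXI = 31
118 is larger

CXVIII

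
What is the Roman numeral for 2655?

Convert 2655 to Roman numerals:
  2655 contains 2×1000 (MM)
  655 contains 1×500 (D)
  155 contains 1×100 (C)
  55 contains 1×50 (L)
  5 contains 1×5 (V)

MMDCLV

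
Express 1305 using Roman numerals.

Convert 1305 to Roman numerals:
  1305 contains 1×1000 (M)
  305 contains 3×100 (CCC)
  5 contains 1×5 (V)

MCCCV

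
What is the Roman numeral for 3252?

Convert 3252 to Roman numerals:
  3252 contains 3×1000 (MMM)
  252 contains 2×100 (CC)
  52 contains 1×50 (L)
  2 contains 2×1 (II)

MMMCCLII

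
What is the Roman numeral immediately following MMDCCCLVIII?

MMDCCCLVIII = 2858, so the next integer is 2858 + 1 = 2859

MMDCCCLIX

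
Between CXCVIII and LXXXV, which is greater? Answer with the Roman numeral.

CXCVIII = 198
LXXXV = 85
198 is larger

CXCVIII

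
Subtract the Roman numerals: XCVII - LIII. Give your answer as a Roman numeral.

XCVII = 97
LIII = 53
97 - 53 = 44

XLIV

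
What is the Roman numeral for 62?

Convert 62 to Roman numerals:
  62 contains 1×50 (L)
  12 contains 1×10 (X)
  2 contains 2×1 (II)

LXII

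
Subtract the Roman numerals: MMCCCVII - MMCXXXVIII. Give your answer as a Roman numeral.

MMCCCVII = 2307
MMCXXXVIII = 2138
2307 - 2138 = 169

CLXIX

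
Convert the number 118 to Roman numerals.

Convert 118 to Roman numerals:
  118 contains 1×100 (C)
  18 contains 1×10 (X)
  8 contains 1×5 (V)
  3 contains 3×1 (III)

CXVIII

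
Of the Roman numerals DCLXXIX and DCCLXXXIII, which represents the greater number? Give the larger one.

DCLXXIX = 679
DCCLXXXIII = 783
783 is larger

DCCLXXXIII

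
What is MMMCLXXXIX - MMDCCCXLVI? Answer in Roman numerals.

MMMCLXXXIX = 3189
MMDCCCXLVI = 2846
3189 - 2846 = 343

CCCXLIII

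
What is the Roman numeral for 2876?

Convert 2876 to Roman numerals:
  2876 contains 2×1000 (MM)
  876 contains 1×500 (D)
  376 contains 3×100 (CCC)
  76 contains 1×50 (L)
  26 contains 2×10 (XX)
  6 contains 1×5 (V)
  1 contains 1×1 (I)

MMDCCCLXXVI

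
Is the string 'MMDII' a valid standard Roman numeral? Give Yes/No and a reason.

'MMDII': Check the rules: uses only the symbols I, V, X, L, C, D, M; no symbol is repeated more than three times in a row; V, L and D each appear at most once; no smaller symbol precedes a larger one (values never increase from left to right). Value: M (1000) + M (1000) + D (500) + I (1) + I (1) = 2502. So it is a valid standard Roman numeral.

Yes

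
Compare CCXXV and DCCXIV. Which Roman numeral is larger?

CCXXV = 225
DCCXIV = 714
714 is larger

DCCXIV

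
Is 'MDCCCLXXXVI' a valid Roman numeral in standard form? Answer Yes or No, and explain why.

'MDCCCLXXXVI': Check the rules: uses only the symbols I, V, X, L, C, D, M; no symbol is repeated more than three times in a row; V, L and D each appear at most once; no smaller symbol precedes a larger one (values never increase from left to right). Value: M (1000) + D (500) + C (100) + C (100) + C (100) + L (50) + X (10) + X (10) + X (10) + V (5) + I (1) = 1886. So it is a valid standard Roman numeral.

Yes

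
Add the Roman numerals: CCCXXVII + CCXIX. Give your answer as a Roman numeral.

CCCXXVII = 327
CCXIX = 219
327 + 219 = 546

DXLVI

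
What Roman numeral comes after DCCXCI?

DCCXCI = 791, so the next integer is 791 + 1 = 792

DCCXCII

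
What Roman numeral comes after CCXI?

CCXI = 211, so the next integer is 211 + 1 = 212

CCXII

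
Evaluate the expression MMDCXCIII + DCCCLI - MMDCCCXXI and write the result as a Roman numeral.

MMDCXCIII = 2693, DCCCLI = 851, MMDCCCXXI = 2821
2693 + 851 = 3544
3544 - 2821 = 723

DCCXXIII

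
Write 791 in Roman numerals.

Convert 791 to Roman numerals:
  791 contains 1×500 (D)
  291 contains 2×100 (CC)
  91 contains 1×90 (XC)
  1 contains 1×1 (I)

DCCXCI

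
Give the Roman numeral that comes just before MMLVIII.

MMLVIII = 2058; previous is 2057

MMLVII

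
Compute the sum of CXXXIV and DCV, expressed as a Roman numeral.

CXXXIV = 134
DCV = 605
134 + 605 = 739

DCCXXXIX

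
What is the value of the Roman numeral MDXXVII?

MDXXVII: M=1000, D=500, X=10, X=10, V=5, I=1, I=1
1000 + 500 + 10 + 10 + 5 + 1 + 1 = 1527

1527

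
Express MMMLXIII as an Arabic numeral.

MMMLXIII: M=1000, M=1000, M=1000, L=50, X=10, I=1, I=1, I=1
1000 + 1000 + 1000 + 50 + 10 + 1 + 1 + 1 = 3063

3063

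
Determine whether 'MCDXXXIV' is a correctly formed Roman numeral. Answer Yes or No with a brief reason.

'MCDXXXIV': Check the rules: uses only the symbols I, V, X, L, C, D, M; no symbol is repeated more than three times in a row; V, L and D each appear at most once; the only places a smaller symbol precedes a larger one are the allowed subtractive pairs CD, IV, the symbol right after such a pair (if any) is smaller than the pair's first symbol, and otherwise the values never increase from left to right. Value: M (1000) + CD (400) + X (10) + X (10) + X (10) + IV (4) = 1434. So it is a valid standard Roman numeral.

Yes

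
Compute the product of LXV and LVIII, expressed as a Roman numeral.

LXV = 65
LVIII = 58
65 × 58 = 3770

MMMDCCLXX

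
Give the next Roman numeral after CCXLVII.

CCXLVII = 247; next is 248

CCXLVIII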